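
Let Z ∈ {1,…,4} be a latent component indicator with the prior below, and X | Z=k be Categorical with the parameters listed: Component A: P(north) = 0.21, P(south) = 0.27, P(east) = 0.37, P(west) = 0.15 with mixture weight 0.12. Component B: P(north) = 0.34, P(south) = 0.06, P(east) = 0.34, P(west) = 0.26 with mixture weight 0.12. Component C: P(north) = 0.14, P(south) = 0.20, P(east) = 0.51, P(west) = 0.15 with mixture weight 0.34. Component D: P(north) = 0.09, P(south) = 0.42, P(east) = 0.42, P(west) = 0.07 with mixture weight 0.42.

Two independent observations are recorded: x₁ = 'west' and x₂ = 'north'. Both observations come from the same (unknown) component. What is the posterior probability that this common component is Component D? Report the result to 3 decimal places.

Posterior ∝ prior × likelihood, so P(k | x) ∝ π_k f_k(x); normalise over all components.
Since both observations come from the same component, the likelihood for component k is f_k(x₁)·f_k(x₂).
  f_A = [P(west | comp) = 0.15] × [0.21] = 0.0315
  f_B = [P(west | comp) = 0.26] × [0.34] = 0.0884
  f_C = [P(west | comp) = 0.15] × [0.14] = 0.021
  f_D = [P(west | comp) = 0.07] × [0.09] = 0.0063
Prior × likelihood for each component:
  π_A·f_A = 0.12 × 0.0315 = 0.00378
  π_B·f_B = 0.12 × 0.0884 = 0.010608
  π_C·f_C = 0.34 × 0.021 = 0.00714
  π_D·f_D = 0.42 × 0.0063 = 0.002646
Sum: 0.00378 + 0.010608 + 0.00714 + 0.002646 = 0.024174
P(Component D | data) = 0.002646 / 0.024174 ≈ 0.109

0.109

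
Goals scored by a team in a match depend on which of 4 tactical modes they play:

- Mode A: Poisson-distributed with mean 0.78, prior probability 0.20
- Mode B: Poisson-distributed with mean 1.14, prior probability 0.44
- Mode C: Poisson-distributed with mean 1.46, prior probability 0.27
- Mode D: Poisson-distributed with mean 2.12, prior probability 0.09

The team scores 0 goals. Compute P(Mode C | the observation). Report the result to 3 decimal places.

Posterior ∝ prior × likelihood, so P(k | x) ∝ π_k f_k(x); normalise over all components.
Component likelihoods at x = 0 goals:
  p_A = e^(−0.78)·0.78^0/0! = 0.458406
  p_B = e^(−1.14)·1.14^0/0! = 0.319819
  p_C = e^(−1.46)·1.46^0/0! = 0.232236
  p_D = e^(−2.12)·2.12^0/0! = 0.120032
Unnormalised posteriors:
  π_A·p_A = 0.20 × 0.458406 = 0.0916812
  π_B·p_B = 0.44 × 0.319819 = 0.14072
  π_C·p_C = 0.27 × 0.232236 = 0.0627038
  π_D·p_D = 0.09 × 0.120032 = 0.0108028
Sum: 0.0916812 + 0.14072 + 0.0627038 + 0.0108028 = 0.305908
Responsibility of Mode C: 0.0627038 / 0.305908 ≈ 0.205

0.205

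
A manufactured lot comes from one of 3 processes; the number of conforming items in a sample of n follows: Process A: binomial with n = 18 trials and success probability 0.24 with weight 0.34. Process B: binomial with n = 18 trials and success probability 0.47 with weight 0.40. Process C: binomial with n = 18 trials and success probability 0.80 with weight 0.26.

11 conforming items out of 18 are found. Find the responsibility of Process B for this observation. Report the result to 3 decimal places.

Posterior ∝ prior × likelihood, so P(k | x) ∝ π_k f_k(x); normalise over all components.
Component likelihoods at x = 11 conforming items out of 18:
  L_A = C(18,11)·0.24^11·0.76^7 = 31824·1.52168e-07·0.146452 = 0.000709208
  L_B = C(18,11)·0.47^11·0.53^7 = 31824·0.000247216·0.0117471 = 0.0924192
  L_C = C(18,11)·0.80^11·0.20^7 = 31824·0.0858993·1.28e-05 = 0.0349909
Unnormalised posteriors:
  π_A·L_A = 0.34 × 0.000709208 = 0.000241131
  π_B·L_B = 0.40 × 0.0924192 = 0.0369677
  π_C·L_C = 0.26 × 0.0349909 = 0.00909762
Evidence: 0.000241131 + 0.0369677 + 0.00909762 = 0.0463064
P(Process B | data) = 0.0369677 / 0.0463064 ≈ 0.798

0.798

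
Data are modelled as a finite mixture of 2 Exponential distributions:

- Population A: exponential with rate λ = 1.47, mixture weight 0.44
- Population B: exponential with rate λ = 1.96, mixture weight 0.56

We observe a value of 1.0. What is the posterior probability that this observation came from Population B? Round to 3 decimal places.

P(component k | x) = P(Z=k)·f_k(x) / marginal(x), where marginal(x) = Σ_j P(Z=j)·f_j(x).
Evaluate each component's likelihood at the observed value:
  f_A = 1.47·e^(−1.47·1.0) = 1.47·e^(−1.4700) = 0.33799
  f_B = 1.96·e^(−1.96·1.0) = 1.96·e^(−1.9600) = 0.276083
Prior × likelihood for each component:
  P(Z=A)·f_A = 0.44 × 0.33799 = 0.148716
  P(Z=B)·f_B = 0.56 × 0.276083 = 0.154606
Sum: 0.148716 + 0.154606 = 0.303322
P(Population B | data) ≈ 0.510

0.510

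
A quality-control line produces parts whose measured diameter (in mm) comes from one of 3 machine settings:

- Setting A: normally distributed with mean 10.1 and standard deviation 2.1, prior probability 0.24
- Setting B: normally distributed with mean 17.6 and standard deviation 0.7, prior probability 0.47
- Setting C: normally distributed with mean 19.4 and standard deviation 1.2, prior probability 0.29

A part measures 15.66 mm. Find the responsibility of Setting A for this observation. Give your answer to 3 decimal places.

By Bayes' theorem, P(k | x) = π_k f_k(x) / Σ_j π_j f_j(x).
Component likelihoods at x = 15.66 mm:
  f_A = 0.00570838
  f_B = 0.0122446
  f_C = 0.00258491
Weight by the priors:
  π_A·f_A = 0.24 × 0.00570838 = 0.00137001
  π_B·f_B = 0.47 × 0.0122446 = 0.00575495
  π_C·f_C = 0.29 × 0.00258491 = 0.000749623
Sum: 0.00137001 + 0.00575495 + 0.000749623 = 0.00787459
P(Setting A | 15.66 mm) = 0.00137001 / 0.00787459 ≈ 0.174

0.174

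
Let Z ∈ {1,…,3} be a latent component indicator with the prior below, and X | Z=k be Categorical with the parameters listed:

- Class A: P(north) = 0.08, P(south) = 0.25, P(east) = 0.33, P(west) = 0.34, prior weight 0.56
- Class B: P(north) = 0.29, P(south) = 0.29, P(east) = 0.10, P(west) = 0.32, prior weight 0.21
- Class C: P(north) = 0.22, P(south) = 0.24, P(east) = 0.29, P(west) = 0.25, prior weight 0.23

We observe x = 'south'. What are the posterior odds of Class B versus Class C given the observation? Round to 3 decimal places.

Only the two components matter; the odds are (π_i f_i(x)) / (π_j f_j(x)).
Component likelihoods at x = 'south':
  f_A = P(south | comp) = 0.25
  f_B = P(south | comp) = 0.29
  f_C = P(south | comp) = 0.24
Posterior odds = (π_B·f_B) / (π_C·f_C) = (0.21·0.29) / (0.23·0.24) = 0.0609 / 0.0552 ≈ 1.103

1.103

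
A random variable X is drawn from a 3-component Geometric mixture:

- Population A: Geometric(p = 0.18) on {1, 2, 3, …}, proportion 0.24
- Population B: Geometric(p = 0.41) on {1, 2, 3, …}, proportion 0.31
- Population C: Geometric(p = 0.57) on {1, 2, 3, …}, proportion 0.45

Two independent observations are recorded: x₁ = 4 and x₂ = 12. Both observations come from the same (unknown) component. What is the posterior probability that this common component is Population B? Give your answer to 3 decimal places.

Posterior ∝ prior × likelihood, so P(k | x) ∝ P(Z=k) f_k(x); normalise over all components.
Since both observations come from the same component, the likelihood for component k is f_k(x₁)·f_k(x₂).
  p_A = [0.18·(1−0.18)^3 = 0.18·0.551368 = 0.0992462] × [0.0202873] = 0.00201344
  p_B = [0.41·(1−0.41)^3 = 0.41·0.205379 = 0.0842054] × [0.00123639] = 0.000104111
  p_C = [0.57·(1−0.57)^3 = 0.57·0.079507 = 0.045319] × [5.29697e-05] = 2.40054e-06
Weight by the priors:
  P(Z=A)·p_A = 0.24 × 0.00201344 = 0.000483226
  P(Z=B)·p_B = 0.31 × 0.000104111 = 3.22744e-05
  P(Z=C)·p_C = 0.45 × 2.40054e-06 = 1.08024e-06
Sum: 0.000483226 + 3.22744e-05 + 1.08024e-06 = 0.00051658
P(Population B | x) ≈ 0.062

0.062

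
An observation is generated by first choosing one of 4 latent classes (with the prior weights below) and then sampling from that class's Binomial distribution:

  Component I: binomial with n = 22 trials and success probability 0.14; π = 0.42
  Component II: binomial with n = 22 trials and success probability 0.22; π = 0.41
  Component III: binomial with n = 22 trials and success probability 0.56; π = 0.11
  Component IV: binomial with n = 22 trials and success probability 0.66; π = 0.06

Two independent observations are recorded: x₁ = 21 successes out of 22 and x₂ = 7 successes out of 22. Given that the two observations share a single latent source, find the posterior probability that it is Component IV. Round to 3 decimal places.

0.467

Posterior ∝ prior × likelihood, so P(k | x) ∝ w_k f_k(x); normalise over all components.
Since both observations come from the same component, the likelihood for component k is f_k(x₁)·f_k(x₂).
  p_I = [C(22,21)·0.14^21·0.86^1 = 22·1.17136e-18·0.86 = 2.2162e-17] × [0.0187158] = 4.14781e-19
  p_II = [C(22,21)·0.22^21·0.78^1 = 22·1.55194e-14·0.78 = 2.66314e-13] × [0.10238] = 2.72651e-14
  p_III = [C(22,21)·0.56^21·0.44^1 = 22·5.15168e-06·0.44 = 4.98682e-05] × [0.0132112] = 6.5882e-07
  p_IV = [C(22,21)·0.66^21·0.34^1 = 22·0.000162339·0.34 = 0.0012143] × [0.000872625] = 1.05962e-06
Multiply by the mixture weights:
  w_I·p_I = 0.42 × 4.14781e-19 = 1.74208e-19
  w_II·p_II = 0.41 × 2.72651e-14 = 1.11787e-14
  w_III·p_III = 0.11 × 6.5882e-07 = 7.24702e-08
  w_IV·p_IV = 0.06 × 1.05962e-06 = 6.35775e-08
Marginal: 1.74208e-19 + 1.11787e-14 + 7.24702e-08 + 6.35775e-08 = 1.36048e-07
P(Component IV | x₁, x₂) = 6.35775e-08 / 1.36048e-07 ≈ 0.467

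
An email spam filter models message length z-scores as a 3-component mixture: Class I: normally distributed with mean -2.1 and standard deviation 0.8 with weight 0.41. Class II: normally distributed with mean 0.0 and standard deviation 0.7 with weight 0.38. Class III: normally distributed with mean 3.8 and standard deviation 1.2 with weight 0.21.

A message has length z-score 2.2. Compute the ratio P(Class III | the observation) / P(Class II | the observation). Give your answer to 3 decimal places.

Posterior odds = (π_i f_i(x)) / (π_j f_j(x)); the normalising sum cancels.
Normal densities:
  L_I = 2.65644e-07
  L_II = 0.00408253
  L_III = 0.136675
Odds = (0.21/0.38) × (0.136675/0.00408253) = 0.552632 × 33.4781 ≈ 18.501

18.501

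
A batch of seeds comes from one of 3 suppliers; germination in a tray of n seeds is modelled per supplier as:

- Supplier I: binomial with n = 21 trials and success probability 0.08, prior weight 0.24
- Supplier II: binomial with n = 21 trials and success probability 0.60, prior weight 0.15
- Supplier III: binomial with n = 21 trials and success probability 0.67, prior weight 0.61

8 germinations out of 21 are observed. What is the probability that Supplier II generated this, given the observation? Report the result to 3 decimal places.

0.551

P(component k | x) = w_k·f_k(x) / marginal(x), where marginal(x) = Σ_j w_j·f_j(x).
Binomial probabilities:
  p_I = C(21,8)·0.08^8·0.92^13 = 203490·1.67772e-09·0.338253 = 0.000115479
  p_II = C(21,8)·0.60^8·0.40^13 = 203490·0.0167962·6.71089e-06 = 0.0229368
  p_III = C(21,8)·0.67^8·0.33^13 = 203490·0.0406068·5.50404e-07 = 0.00454802
Multiply by the mixture weights:
  w_I·p_I = 0.24 × 0.000115479 = 2.77151e-05
  w_II·p_II = 0.15 × 0.0229368 = 0.00344052
  w_III·p_III = 0.61 × 0.00454802 = 0.00277429
Denominator: 2.77151e-05 + 0.00344052 + 0.00277429 = 0.00624253
So the posterior for Supplier II is 0.00344052 / 0.00624253 ≈ 0.551.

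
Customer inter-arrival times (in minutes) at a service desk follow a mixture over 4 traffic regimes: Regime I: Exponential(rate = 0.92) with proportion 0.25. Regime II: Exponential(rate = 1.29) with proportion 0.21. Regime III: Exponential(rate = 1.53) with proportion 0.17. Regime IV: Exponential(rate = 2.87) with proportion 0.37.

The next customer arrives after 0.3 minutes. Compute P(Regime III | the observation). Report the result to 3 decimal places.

0.169

P(component k | x) = P(Z=k)·f_k(x) / marginal(x), where marginal(x) = Σ_j P(Z=j)·f_j(x).
Exponential densities:
  p_I = 0.698108
  p_II = 0.876028
  p_III = 0.96683
  p_IV = 1.21326
Unnormalised posteriors:
  P(Z=I)·p_I = 0.25 × 0.698108 = 0.174527
  P(Z=II)·p_II = 0.21 × 0.876028 = 0.183966
  P(Z=III)·p_III = 0.17 × 0.96683 = 0.164361
  P(Z=IV)·p_IV = 0.37 × 1.21326 = 0.448907
Marginal: 0.174527 + 0.183966 + 0.164361 + 0.448907 = 0.971761
P(Regime III | 0.3 minutes) = 0.164361 / 0.971761 ≈ 0.169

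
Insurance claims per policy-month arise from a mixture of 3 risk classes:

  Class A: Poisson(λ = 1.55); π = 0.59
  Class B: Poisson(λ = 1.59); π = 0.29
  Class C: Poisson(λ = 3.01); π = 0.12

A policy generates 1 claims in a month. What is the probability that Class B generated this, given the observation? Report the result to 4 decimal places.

0.3074

The responsibility of component k is w_k f_k(x) divided by Σ_j w_j f_j(x).
Component likelihoods at x = 1 claims:
  L_A = 0.328984
  L_B = 0.324242
  L_C = 0.148368
Multiply by the mixture weights:
  w_A·L_A = 0.59 × 0.328984 = 0.194101
  w_B·L_B = 0.29 × 0.324242 = 0.0940301
  w_C·L_C = 0.12 × 0.148368 = 0.0178042
Denominator: 0.194101 + 0.0940301 + 0.0178042 = 0.305935
Responsibility of Class B: 0.0940301 / 0.305935 ≈ 0.3074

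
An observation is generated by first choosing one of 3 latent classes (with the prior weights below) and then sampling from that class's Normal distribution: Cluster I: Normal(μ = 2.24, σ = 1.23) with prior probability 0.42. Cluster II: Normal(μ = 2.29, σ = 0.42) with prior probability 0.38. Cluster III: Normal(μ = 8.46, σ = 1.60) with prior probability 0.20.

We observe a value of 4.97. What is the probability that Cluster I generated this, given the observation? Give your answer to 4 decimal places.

0.7152

Apply Bayes' rule: the posterior for each component is proportional to its prior times its likelihood at x.
Normal densities:
  p_I = 0.027624
  p_II = 1.36828e-09
  p_III = 0.0231013
Prior × likelihood for each component:
  π_I·p_I = 0.42 × 0.027624 = 0.0116021
  π_II·p_II = 0.38 × 1.36828e-09 = 5.19945e-10
  π_III·p_III = 0.20 × 0.0231013 = 0.00462025
Denominator: 0.0116021 + 5.19945e-10 + 0.00462025 = 0.0162223
P(Cluster I | x) ≈ 0.7152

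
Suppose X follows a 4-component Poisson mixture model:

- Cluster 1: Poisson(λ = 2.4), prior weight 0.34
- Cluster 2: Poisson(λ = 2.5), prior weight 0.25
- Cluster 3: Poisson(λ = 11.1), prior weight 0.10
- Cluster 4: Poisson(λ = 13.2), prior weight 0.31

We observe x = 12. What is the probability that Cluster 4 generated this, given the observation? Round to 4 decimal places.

0.7522

The responsibility of component k is w_k f_k(x) divided by Σ_j w_j f_j(x).
Component likelihoods at x = 12:
  f_1 = e^(−2.4)·2.4^12/12! = 6.91658e-06
  f_2 = e^(−2.5)·2.5^12/12! = 1.02143e-05
  f_3 = e^(−11.1)·11.1^12/12! = 0.110375
  f_4 = e^(−13.2)·13.2^12/12! = 0.108109
Unnormalised posteriors:
  w_1·f_1 = 0.34 × 6.91658e-06 = 2.35164e-06
  w_2·f_2 = 0.25 × 1.02143e-05 = 2.55357e-06
  w_3·f_3 = 0.10 × 0.110375 = 0.0110375
  w_4·f_4 = 0.31 × 0.108109 = 0.0335139
Evidence: 2.35164e-06 + 2.55357e-06 + 0.0110375 + 0.0335139 = 0.0445563
Responsibility of Cluster 4: 0.0335139 / 0.0445563 ≈ 0.7522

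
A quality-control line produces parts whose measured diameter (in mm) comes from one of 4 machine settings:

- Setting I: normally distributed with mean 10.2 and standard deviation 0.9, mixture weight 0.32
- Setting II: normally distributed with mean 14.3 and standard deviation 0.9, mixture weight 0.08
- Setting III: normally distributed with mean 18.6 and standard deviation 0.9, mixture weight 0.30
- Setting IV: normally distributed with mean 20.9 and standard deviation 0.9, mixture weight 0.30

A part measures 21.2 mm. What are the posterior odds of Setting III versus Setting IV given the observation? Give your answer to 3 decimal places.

Since P(k|x) ∝ P(Z=k) f_k(x), the posterior odds are P(Z=i) f_i(x) / (P(Z=j) f_j(x)).
Normal densities:
  L_I = (1/(0.9·√(2π)))·exp(−(21.2−10.2)²/(2·0.9²)) = 0.443269·exp(-74.69136) = 1.61668e-33
  L_II = (1/(0.9·√(2π)))·exp(−(21.2−14.3)²/(2·0.9²)) = 0.443269·exp(-29.38889) = 7.6425e-14
  L_III = (1/(0.9·√(2π)))·exp(−(21.2−18.6)²/(2·0.9²)) = 0.443269·exp(-4.17284) = 0.00683009
  L_IV = (1/(0.9·√(2π)))·exp(−(21.2−20.9)²/(2·0.9²)) = 0.443269·exp(-0.05556) = 0.419315
Posterior odds = (P(Z=III)·L_III) / (P(Z=IV)·L_IV) = (0.30·0.00683009) / (0.30·0.419315) = 0.00204903 / 0.125794 ≈ 0.016

0.016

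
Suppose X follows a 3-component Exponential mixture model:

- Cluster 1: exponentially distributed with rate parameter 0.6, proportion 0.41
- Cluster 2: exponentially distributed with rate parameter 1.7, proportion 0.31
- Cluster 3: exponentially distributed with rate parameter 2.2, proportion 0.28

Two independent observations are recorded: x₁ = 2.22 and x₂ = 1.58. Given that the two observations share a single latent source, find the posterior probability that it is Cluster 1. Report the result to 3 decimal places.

0.898

The responsibility of component k is w_k f_k(x) divided by Σ_j w_j f_j(x).
Since both observations come from the same component, the likelihood for component k is f_k(x₁)·f_k(x₂).
  p_1 = [0.158369] × [0.232509] = 0.0368223
  p_2 = [0.0390321] × [0.11586] = 0.00452226
  p_3 = [0.0166467] × [0.068048] = 0.00113277
Multiply by the mixture weights:
  w_1·p_1 = 0.41 × 0.0368223 = 0.0150971
  w_2·p_2 = 0.31 × 0.00452226 = 0.0014019
  w_3·p_3 = 0.28 × 0.00113277 = 0.000317177
Evidence: 0.0150971 + 0.0014019 + 0.000317177 = 0.0168162
P(Cluster 1 | x₁, x₂) ≈ 0.898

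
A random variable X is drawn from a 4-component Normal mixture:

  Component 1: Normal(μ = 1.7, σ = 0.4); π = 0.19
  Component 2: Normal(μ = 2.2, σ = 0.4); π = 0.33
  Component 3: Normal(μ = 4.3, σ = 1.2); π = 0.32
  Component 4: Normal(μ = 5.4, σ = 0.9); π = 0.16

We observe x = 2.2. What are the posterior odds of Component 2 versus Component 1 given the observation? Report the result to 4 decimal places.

Since P(k|x) ∝ π_k f_k(x), the posterior odds are π_i f_i(x) / (π_j f_j(x)).
Component likelihoods at x = 2.2:
  L_1 = (1/(0.4·√(2π)))·exp(−(2.2−1.7)²/(2·0.4²)) = 0.997356·exp(-0.78125) = 0.456623
  L_2 = (1/(0.4·√(2π)))·exp(−(2.2−2.2)²/(2·0.4²)) = 0.997356·exp(-0.00000) = 0.997356
  L_3 = (1/(1.2·√(2π)))·exp(−(2.2−4.3)²/(2·1.2²)) = 0.332452·exp(-1.53125) = 0.0718978
  L_4 = (1/(0.9·√(2π)))·exp(−(2.2−5.4)²/(2·0.9²)) = 0.443269·exp(-6.32099) = 0.000797072
Posterior odds = (π_2·L_2) / (π_1·L_1) = (0.33·0.997356) / (0.19·0.456623) = 0.329127 / 0.0867583 ≈ 3.7936

3.7936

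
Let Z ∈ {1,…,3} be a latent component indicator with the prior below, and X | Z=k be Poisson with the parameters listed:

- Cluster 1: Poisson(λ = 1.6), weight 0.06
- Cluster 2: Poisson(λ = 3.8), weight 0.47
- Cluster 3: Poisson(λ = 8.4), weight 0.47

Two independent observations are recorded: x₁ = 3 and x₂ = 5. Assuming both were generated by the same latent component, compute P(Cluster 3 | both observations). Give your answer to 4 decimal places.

0.0539

By Bayes' theorem, P(k | x) = w_k f_k(x) / Σ_j w_j f_j(x).
Since both observations come from the same component, the likelihood for component k is f_k(x₁)·f_k(x₂).
  f_1 = [e^(−1.6)·1.6^3/3! = 0.137828] × [0.017642] = 0.00243156
  f_2 = [e^(−3.8)·3.8^3/3! = 0.204588] × [0.147713] = 0.0302203
  f_3 = [e^(−8.4)·8.4^3/3! = 0.0222133] × [0.0783685] = 0.00174082
Weight by the priors:
  w_1·f_1 = 0.06 × 0.00243156 = 0.000145894
  w_2·f_2 = 0.47 × 0.0302203 = 0.0142035
  w_3·f_3 = 0.47 × 0.00174082 = 0.000818187
Normaliser: 0.000145894 + 0.0142035 + 0.000818187 = 0.0151676
So the posterior for Cluster 3 is 0.000818187 / 0.0151676 ≈ 0.0539.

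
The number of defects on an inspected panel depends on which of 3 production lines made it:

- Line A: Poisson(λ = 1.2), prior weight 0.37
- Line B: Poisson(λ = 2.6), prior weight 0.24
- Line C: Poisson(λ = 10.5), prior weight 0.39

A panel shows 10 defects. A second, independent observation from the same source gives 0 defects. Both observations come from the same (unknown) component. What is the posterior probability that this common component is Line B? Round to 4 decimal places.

0.7881

P(component k | x) = P(Z=k)·f_k(x) / marginal(x), where marginal(x) = Σ_j P(Z=j)·f_j(x).
Since both observations come from the same component, the likelihood for component k is f_k(x₁)·f_k(x₂).
  f_A = [e^(−1.2)·1.2^10/10! = 5.13921e-07] × [0.301194] = 1.5479e-07
  f_B = [e^(−2.6)·2.6^10/10! = 0.000288938] × [0.0742736] = 2.14605e-05
  f_C = [e^(−10.5)·10.5^10/10! = 0.123606] × [2.75364e-05] = 3.40366e-06
Weight by the priors:
  P(Z=A)·f_A = 0.37 × 1.5479e-07 = 5.72723e-08
  P(Z=B)·f_B = 0.24 × 2.14605e-05 = 5.15051e-06
  P(Z=C)·f_C = 0.39 × 3.40366e-06 = 1.32743e-06
Denominator: 5.72723e-08 + 5.15051e-06 + 1.32743e-06 = 6.53521e-06
So the posterior for Line B is 5.15051e-06 / 6.53521e-06 ≈ 0.7881.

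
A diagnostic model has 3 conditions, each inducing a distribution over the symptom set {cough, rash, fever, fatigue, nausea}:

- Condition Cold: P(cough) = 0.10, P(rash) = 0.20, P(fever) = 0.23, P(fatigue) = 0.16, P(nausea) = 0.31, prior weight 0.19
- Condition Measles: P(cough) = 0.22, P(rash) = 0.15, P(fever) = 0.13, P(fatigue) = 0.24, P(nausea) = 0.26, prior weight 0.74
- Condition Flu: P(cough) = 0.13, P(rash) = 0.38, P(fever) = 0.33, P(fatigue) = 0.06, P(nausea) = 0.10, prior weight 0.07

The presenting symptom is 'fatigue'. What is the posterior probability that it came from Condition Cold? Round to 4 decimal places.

P(component k | x) = π_k·f_k(x) / marginal(x), where marginal(x) = Σ_j π_j·f_j(x).
Component likelihoods at x = 'fatigue':
  L_Cold = 0.16
  L_Measles = 0.24
  L_Flu = 0.06
Weight by the priors:
  π_Cold·L_Cold = 0.19 × 0.16 = 0.0304
  π_Measles·L_Measles = 0.74 × 0.24 = 0.1776
  π_Flu·L_Flu = 0.07 × 0.06 = 0.0042
Sum: 0.0304 + 0.1776 + 0.0042 = 0.2122
P(Condition Cold | x) = 0.0304 / 0.2122 ≈ 0.1433

0.1433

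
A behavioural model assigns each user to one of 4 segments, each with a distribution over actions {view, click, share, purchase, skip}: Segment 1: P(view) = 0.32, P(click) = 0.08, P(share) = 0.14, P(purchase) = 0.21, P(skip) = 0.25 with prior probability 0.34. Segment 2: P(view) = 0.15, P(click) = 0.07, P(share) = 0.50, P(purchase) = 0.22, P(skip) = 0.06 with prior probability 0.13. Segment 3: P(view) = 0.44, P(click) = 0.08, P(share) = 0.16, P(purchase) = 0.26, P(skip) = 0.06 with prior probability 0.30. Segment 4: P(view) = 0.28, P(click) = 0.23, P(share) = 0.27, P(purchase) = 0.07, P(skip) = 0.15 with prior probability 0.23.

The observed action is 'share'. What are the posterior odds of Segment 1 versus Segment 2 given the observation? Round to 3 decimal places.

The posterior odds equal the prior odds times the likelihood ratio: (π_i/π_j)·(f_i(x)/f_j(x)).
Evaluate each component's likelihood at the observed value:
  p_1 = 0.14
  p_2 = 0.5
  p_3 = 0.16
  p_4 = 0.27
0.0476 / 0.065 ≈ 0.732

0.732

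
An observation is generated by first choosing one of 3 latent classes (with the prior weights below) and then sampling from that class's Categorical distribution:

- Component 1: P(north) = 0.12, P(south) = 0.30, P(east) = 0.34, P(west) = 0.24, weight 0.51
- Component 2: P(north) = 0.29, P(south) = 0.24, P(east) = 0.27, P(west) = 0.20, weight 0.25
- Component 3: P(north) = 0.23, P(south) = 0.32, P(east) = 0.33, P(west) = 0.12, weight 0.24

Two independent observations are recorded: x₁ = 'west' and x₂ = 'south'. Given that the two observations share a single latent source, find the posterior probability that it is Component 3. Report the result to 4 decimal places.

The responsibility of component k is w_k f_k(x) divided by Σ_j w_j f_j(x).
Since both observations come from the same component, the likelihood for component k is f_k(x₁)·f_k(x₂).
  p_1 = [0.24] × [0.3] = 0.072
  p_2 = [0.2] × [0.24] = 0.048
  p_3 = [0.12] × [0.32] = 0.0384
Weight by the priors:
  w_1·p_1 = 0.51 × 0.072 = 0.03672
  w_2·p_2 = 0.25 × 0.048 = 0.012
  w_3·p_3 = 0.24 × 0.0384 = 0.009216
Evidence: 0.03672 + 0.012 + 0.009216 = 0.057936
P(Component 3 | data) = 0.009216 / 0.057936 ≈ 0.1591

0.1591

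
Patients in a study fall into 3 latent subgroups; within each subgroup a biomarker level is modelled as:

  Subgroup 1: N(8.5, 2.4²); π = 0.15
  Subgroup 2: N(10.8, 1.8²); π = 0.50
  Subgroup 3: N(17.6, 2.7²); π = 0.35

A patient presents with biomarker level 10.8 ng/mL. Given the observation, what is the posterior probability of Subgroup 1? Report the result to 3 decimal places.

0.122

The responsibility of component k is P(Z=k) f_k(x) divided by Σ_j P(Z=j) f_j(x).
Evaluate each component's likelihood at the observed value:
  p_1 = 0.10502
  p_2 = 0.221635
  p_3 = 0.0061972
Unnormalised posteriors:
  P(Z=1)·p_1 = 0.15 × 0.10502 = 0.0157529
  P(Z=2)·p_2 = 0.50 × 0.221635 = 0.110817
  P(Z=3)·p_3 = 0.35 × 0.0061972 = 0.00216902
Denominator: 0.0157529 + 0.110817 + 0.00216902 = 0.128739
Responsibility of Subgroup 1: 0.0157529 / 0.128739 ≈ 0.122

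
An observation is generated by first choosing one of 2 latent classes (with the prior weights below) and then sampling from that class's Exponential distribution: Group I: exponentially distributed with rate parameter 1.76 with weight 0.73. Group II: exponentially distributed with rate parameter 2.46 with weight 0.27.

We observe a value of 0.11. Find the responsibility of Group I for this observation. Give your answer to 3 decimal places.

0.676

P(component k | x) = π_k·f_k(x) / marginal(x), where marginal(x) = Σ_j π_j·f_j(x).
Exponential densities:
  L_I = 1.76·e^(−1.76·0.11) = 1.76·e^(−0.1936) = 1.45022
  L_II = 2.46·e^(−2.46·0.11) = 2.46·e^(−0.2706) = 1.87679
Multiply by the mixture weights:
  π_I·L_I = 0.73 × 1.45022 = 1.05866
  π_II·L_II = 0.27 × 1.87679 = 0.506733
Sum: 1.05866 + 0.506733 = 1.56539
Responsibility of Group I: 1.05866 / 1.56539 ≈ 0.676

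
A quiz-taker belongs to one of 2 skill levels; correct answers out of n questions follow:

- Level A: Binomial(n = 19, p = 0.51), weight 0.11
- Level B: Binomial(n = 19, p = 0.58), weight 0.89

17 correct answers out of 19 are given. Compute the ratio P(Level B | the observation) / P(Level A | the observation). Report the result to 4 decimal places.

52.9281

Only the two components matter; the odds are (π_i f_i(x)) / (π_j f_j(x)).
Evaluate each component's likelihood at the observed value:
  f_A = 0.000438613
  f_B = 0.00286926
0.00255365 / 4.82474e-05 ≈ 52.9281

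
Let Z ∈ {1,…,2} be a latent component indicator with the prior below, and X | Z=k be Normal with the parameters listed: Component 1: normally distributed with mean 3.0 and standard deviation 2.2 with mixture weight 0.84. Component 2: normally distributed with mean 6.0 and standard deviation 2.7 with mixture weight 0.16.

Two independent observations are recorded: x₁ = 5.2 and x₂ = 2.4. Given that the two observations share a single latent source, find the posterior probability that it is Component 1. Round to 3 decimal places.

0.922

By Bayes' theorem, P(k | x) = w_k f_k(x) / Σ_j w_j f_j(x).
Since both observations come from the same component, the likelihood for component k is f_k(x₁)·f_k(x₂).
  L_1 = [(1/(2.2·√(2π)))·exp(−(5.2−3.0)²/(2·2.2²)) = 0.181337·exp(-0.50000) = 0.109987] × [0.174717] = 0.0192166
  L_2 = [(1/(2.7·√(2π)))·exp(−(5.2−6.0)²/(2·2.7²)) = 0.147756·exp(-0.04390) = 0.141411] × [0.0607445] = 0.00858993
Unnormalised posteriors:
  w_1·L_1 = 0.84 × 0.0192166 = 0.0161419
  w_2·L_2 = 0.16 × 0.00858993 = 0.00137439
Denominator: 0.0161419 + 0.00137439 = 0.0175163
P(Component 1 | x₁,x₂) ≈ 0.922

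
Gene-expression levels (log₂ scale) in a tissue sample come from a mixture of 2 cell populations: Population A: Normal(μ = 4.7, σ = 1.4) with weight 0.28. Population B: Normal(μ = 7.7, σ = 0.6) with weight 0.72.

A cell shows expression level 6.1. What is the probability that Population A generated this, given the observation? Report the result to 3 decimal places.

0.780

Apply Bayes' rule: the posterior for each component is proportional to its prior times its likelihood at x.
Normal densities:
  L_A = (1/(1.4·√(2π)))·exp(−(6.1−4.7)²/(2·1.4²)) = 0.284959·exp(-0.50000) = 0.172836
  L_B = (1/(0.6·√(2π)))·exp(−(6.1−7.7)²/(2·0.6²)) = 0.664904·exp(-3.55556) = 0.0189933
Prior × likelihood for each component:
  π_A·L_A = 0.28 × 0.172836 = 0.0483941
  π_B·L_B = 0.72 × 0.0189933 = 0.0136752
Marginal: 0.0483941 + 0.0136752 = 0.0620693
Responsibility of Population A: 0.0483941 / 0.0620693 ≈ 0.780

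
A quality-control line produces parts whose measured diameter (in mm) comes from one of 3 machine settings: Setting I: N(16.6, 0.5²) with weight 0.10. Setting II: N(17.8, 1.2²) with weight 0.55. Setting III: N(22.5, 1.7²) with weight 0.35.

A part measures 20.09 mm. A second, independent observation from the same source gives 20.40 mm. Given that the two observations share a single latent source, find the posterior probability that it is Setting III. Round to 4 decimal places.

Apply Bayes' rule: the posterior for each component is proportional to its prior times its likelihood at x.
Since both observations come from the same component, the likelihood for component k is f_k(x₁)·f_k(x₂).
  L_I = [2.10107e-11] × [2.28831e-13] = 4.8079e-24
  L_II = [0.053819] × [0.0317939] = 0.00171111
  L_III = [0.0859123] × [0.109422] = 0.0094007
Unnormalised posteriors:
  P(Z=I)·L_I = 0.10 × 4.8079e-24 = 4.8079e-25
  P(Z=II)·L_II = 0.55 × 0.00171111 = 0.000941113
  P(Z=III)·L_III = 0.35 × 0.0094007 = 0.00329025
Evidence: 4.8079e-25 + 0.000941113 + 0.00329025 = 0.00423136
P(Setting III | x) = 0.00329025 / 0.00423136 ≈ 0.7776

0.7776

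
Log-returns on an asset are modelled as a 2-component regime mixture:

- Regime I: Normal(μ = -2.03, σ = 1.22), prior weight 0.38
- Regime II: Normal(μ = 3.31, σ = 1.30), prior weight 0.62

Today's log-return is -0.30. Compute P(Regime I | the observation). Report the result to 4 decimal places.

Posterior ∝ prior × likelihood, so P(k | x) ∝ P(Z=k) f_k(x); normalise over all components.
Normal densities:
  f_I = 0.119648
  f_II = 0.0064935
Weight by the priors:
  P(Z=I)·f_I = 0.38 × 0.119648 = 0.0454664
  P(Z=II)·f_II = 0.62 × 0.0064935 = 0.00402597
Evidence: 0.0454664 + 0.00402597 = 0.0494924
P(Regime I | -0.30) = 0.0454664 / 0.0494924 ≈ 0.9187

0.9187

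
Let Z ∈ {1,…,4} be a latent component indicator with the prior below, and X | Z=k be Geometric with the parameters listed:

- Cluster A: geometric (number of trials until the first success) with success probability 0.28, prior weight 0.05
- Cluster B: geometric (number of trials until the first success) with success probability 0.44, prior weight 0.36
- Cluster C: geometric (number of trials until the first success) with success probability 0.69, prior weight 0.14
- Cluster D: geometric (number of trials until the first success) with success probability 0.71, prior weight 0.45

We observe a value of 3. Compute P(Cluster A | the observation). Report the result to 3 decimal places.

0.078

Apply Bayes' rule: the posterior for each component is proportional to its prior times its likelihood at x.
Geometric probabilities:
  f_A = 0.28·(1−0.28)^2 = 0.28·0.5184 = 0.145152
  f_B = 0.44·(1−0.44)^2 = 0.44·0.3136 = 0.137984
  f_C = 0.69·(1−0.69)^2 = 0.69·0.0961 = 0.066309
  f_D = 0.71·(1−0.71)^2 = 0.71·0.0841 = 0.059711
Unnormalised posteriors:
  π_A·f_A = 0.05 × 0.145152 = 0.0072576
  π_B·f_B = 0.36 × 0.137984 = 0.0496742
  π_C·f_C = 0.14 × 0.066309 = 0.00928326
  π_D·f_D = 0.45 × 0.059711 = 0.02687
Sum: 0.0072576 + 0.0496742 + 0.00928326 + 0.02687 = 0.0930851
Responsibility of Cluster A: 0.0072576 / 0.0930851 ≈ 0.078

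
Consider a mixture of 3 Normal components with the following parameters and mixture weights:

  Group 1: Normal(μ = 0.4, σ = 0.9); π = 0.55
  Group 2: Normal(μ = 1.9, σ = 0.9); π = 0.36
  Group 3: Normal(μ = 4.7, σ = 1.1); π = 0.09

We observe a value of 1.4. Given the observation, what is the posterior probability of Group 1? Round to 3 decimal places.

0.490

By Bayes' theorem, P(k | x) = π_k f_k(x) / Σ_j π_j f_j(x).
Component likelihoods at x = 1.4:
  f_1 = 0.239103
  f_2 = 0.37988
  f_3 = 0.00402895
Prior × likelihood for each component:
  π_1·f_1 = 0.55 × 0.239103 = 0.131507
  π_2·f_2 = 0.36 × 0.37988 = 0.136757
  π_3·f_3 = 0.09 × 0.00402895 = 0.000362606
Sum: 0.131507 + 0.136757 + 0.000362606 = 0.268626
P(Group 1 | the observation) ≈ 0.490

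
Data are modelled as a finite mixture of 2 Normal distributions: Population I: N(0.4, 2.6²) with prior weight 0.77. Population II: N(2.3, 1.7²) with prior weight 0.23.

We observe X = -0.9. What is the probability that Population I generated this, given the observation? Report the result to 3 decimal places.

By Bayes' theorem, P(k | x) = π_k f_k(x) / Σ_j π_j f_j(x).
Normal densities:
  L_I = 0.13541
  L_II = 0.0399074
Prior × likelihood for each component:
  π_I·L_I = 0.77 × 0.13541 = 0.104266
  π_II·L_II = 0.23 × 0.0399074 = 0.00917871
Sum: 0.104266 + 0.00917871 = 0.113444
So the posterior for Population I is 0.104266 / 0.113444 ≈ 0.919.

0.919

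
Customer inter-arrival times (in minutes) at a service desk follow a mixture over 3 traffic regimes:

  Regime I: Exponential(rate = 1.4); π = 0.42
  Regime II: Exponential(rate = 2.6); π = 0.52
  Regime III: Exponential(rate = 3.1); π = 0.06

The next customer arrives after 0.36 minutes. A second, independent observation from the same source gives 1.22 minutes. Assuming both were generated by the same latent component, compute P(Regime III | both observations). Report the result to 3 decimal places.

Posterior ∝ prior × likelihood, so P(k | x) ∝ w_k f_k(x); normalise over all components.
Since both observations come from the same component, the likelihood for component k is f_k(x₁)·f_k(x₂).
  f_I = [0.845753] × [0.253719] = 0.214584
  f_II = [1.0197] × [0.108991] = 0.111139
  f_III = [1.01552] × [0.070609] = 0.0717049
Multiply by the mixture weights:
  w_I·f_I = 0.42 × 0.214584 = 0.0901251
  w_II·f_II = 0.52 × 0.111139 = 0.0577921
  w_III·f_III = 0.06 × 0.0717049 = 0.0043023
Normaliser: 0.0901251 + 0.0577921 + 0.0043023 = 0.15222
P(Regime III | data) = 0.0043023 / 0.15222 ≈ 0.028

0.028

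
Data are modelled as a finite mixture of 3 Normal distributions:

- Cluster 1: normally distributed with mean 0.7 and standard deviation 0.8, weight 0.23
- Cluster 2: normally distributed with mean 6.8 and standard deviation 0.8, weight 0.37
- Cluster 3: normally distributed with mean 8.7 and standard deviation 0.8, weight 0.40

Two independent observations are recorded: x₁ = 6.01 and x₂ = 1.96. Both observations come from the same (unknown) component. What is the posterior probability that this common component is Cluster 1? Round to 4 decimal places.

The responsibility of component k is π_k f_k(x) divided by Σ_j π_j f_j(x).
Since both observations come from the same component, the likelihood for component k is f_k(x₁)·f_k(x₂).
  L_1 = [(1/(0.8·√(2π)))·exp(−(6.01−0.7)²/(2·0.8²)) = 0.498678·exp(-22.02820) = 1.35236e-10] × [0.144264] = 1.95098e-11
  L_2 = [(1/(0.8·√(2π)))·exp(−(6.01−6.8)²/(2·0.8²)) = 0.498678·exp(-0.48758) = 0.306244] × [5.61938e-09] = 1.7209e-09
  L_3 = [(1/(0.8·√(2π)))·exp(−(6.01−8.7)²/(2·0.8²)) = 0.498678·exp(-5.65320) = 0.0017485] × [1.92563e-16] = 3.36696e-19
Prior × likelihood for each component:
  π_1·L_1 = 0.23 × 1.95098e-11 = 4.48725e-12
  π_2·L_2 = 0.37 × 1.7209e-09 = 6.36733e-10
  π_3·L_3 = 0.40 × 3.36696e-19 = 1.34679e-19
Denominator: 4.48725e-12 + 6.36733e-10 + 1.34679e-19 = 6.4122e-10
Responsibility of Cluster 1: 4.48725e-12 / 6.4122e-10 ≈ 0.0070

0.0070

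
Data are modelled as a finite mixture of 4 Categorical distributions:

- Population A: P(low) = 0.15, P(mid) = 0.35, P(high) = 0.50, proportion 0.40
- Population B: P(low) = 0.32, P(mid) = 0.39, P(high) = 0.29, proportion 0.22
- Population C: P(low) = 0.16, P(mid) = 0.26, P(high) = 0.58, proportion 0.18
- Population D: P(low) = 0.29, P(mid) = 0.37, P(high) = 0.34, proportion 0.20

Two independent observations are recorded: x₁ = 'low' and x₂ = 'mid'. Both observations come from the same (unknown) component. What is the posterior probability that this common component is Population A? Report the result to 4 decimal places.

Posterior ∝ prior × likelihood, so P(k | x) ∝ w_k f_k(x); normalise over all components.
Since both observations come from the same component, the likelihood for component k is f_k(x₁)·f_k(x₂).
  L_A = [P(low | comp) = 0.15] × [0.35] = 0.0525
  L_B = [P(low | comp) = 0.32] × [0.39] = 0.1248
  L_C = [P(low | comp) = 0.16] × [0.26] = 0.0416
  L_D = [P(low | comp) = 0.29] × [0.37] = 0.1073
Prior × likelihood for each component:
  w_A·L_A = 0.40 × 0.0525 = 0.021
  w_B·L_B = 0.22 × 0.1248 = 0.027456
  w_C·L_C = 0.18 × 0.0416 = 0.007488
  w_D·L_D = 0.20 × 0.1073 = 0.02146
Sum: 0.021 + 0.027456 + 0.007488 + 0.02146 = 0.077404
P(Population A | data) = 0.021 / 0.077404 ≈ 0.2713

0.2713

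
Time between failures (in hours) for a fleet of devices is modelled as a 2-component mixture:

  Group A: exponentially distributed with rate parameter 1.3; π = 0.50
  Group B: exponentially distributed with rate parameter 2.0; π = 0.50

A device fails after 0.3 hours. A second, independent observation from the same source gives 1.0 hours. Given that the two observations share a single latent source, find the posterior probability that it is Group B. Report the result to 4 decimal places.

0.4879

By Bayes' theorem, P(k | x) = P(Z=k) f_k(x) / Σ_j P(Z=j) f_j(x).
Since both observations come from the same component, the likelihood for component k is f_k(x₁)·f_k(x₂).
  f_A = [1.3·e^(−1.3·0.3) = 1.3·e^(−0.3900) = 0.880174] × [0.354291] = 0.311838
  f_B = [2.0·e^(−2.0·0.3) = 2.0·e^(−0.6000) = 1.09762] × [0.270671] = 0.297094
Multiply by the mixture weights:
  P(Z=A)·f_A = 0.50 × 0.311838 = 0.155919
  P(Z=B)·f_B = 0.50 × 0.297094 = 0.148547
Marginal: 0.155919 + 0.148547 = 0.304466
P(Group B | x₁, x₂) ≈ 0.4879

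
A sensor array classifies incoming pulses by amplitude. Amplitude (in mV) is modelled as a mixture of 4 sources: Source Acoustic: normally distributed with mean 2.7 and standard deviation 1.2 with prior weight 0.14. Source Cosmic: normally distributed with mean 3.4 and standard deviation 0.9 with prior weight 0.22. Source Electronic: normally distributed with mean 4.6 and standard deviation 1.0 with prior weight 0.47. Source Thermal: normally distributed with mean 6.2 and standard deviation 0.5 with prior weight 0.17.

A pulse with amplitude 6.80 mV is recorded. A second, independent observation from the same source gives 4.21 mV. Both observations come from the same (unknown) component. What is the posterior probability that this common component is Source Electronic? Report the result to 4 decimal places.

The responsibility of component k is π_k f_k(x) divided by Σ_j π_j f_j(x).
Since both observations come from the same component, the likelihood for component k is f_k(x₁)·f_k(x₂).
  p_Acoustic = [0.000970144] × [0.150625] = 0.000146128
  p_Cosmic = [0.000352881] × [0.29565] = 0.000104329
  p_Electronic = [0.0354746] × [0.369728] = 0.0131159
  p_Thermal = [0.388372] × [0.000289895] = 0.000112587
Weight by the priors:
  π_Acoustic·p_Acoustic = 0.14 × 0.000146128 = 2.04579e-05
  π_Cosmic·p_Cosmic = 0.22 × 0.000104329 = 2.29524e-05
  π_Electronic·p_Electronic = 0.47 × 0.0131159 = 0.00616449
  π_Thermal·p_Thermal = 0.17 × 0.000112587 = 1.91398e-05
Evidence: 2.04579e-05 + 2.29524e-05 + 0.00616449 + 1.91398e-05 = 0.00622704
So the posterior for Source Electronic is 0.00616449 / 0.00622704 ≈ 0.9900.

0.9900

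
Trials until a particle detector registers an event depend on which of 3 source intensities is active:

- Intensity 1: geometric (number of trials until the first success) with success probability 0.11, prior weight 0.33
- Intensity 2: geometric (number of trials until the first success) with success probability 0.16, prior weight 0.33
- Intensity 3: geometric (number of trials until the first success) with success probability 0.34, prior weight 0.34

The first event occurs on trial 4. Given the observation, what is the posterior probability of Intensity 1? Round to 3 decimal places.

0.284

Apply Bayes' rule: the posterior for each component is proportional to its prior times its likelihood at x.
Component likelihoods at x = 4:
  f_1 = 0.0775466
  f_2 = 0.0948326
  f_3 = 0.0977486
Prior × likelihood for each component:
  π_1·f_1 = 0.33 × 0.0775466 = 0.0255904
  π_2·f_2 = 0.33 × 0.0948326 = 0.0312948
  π_3·f_3 = 0.34 × 0.0977486 = 0.0332345
Denominator: 0.0255904 + 0.0312948 + 0.0332345 = 0.0901197
Responsibility of Intensity 1: 0.0255904 / 0.0901197 ≈ 0.284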